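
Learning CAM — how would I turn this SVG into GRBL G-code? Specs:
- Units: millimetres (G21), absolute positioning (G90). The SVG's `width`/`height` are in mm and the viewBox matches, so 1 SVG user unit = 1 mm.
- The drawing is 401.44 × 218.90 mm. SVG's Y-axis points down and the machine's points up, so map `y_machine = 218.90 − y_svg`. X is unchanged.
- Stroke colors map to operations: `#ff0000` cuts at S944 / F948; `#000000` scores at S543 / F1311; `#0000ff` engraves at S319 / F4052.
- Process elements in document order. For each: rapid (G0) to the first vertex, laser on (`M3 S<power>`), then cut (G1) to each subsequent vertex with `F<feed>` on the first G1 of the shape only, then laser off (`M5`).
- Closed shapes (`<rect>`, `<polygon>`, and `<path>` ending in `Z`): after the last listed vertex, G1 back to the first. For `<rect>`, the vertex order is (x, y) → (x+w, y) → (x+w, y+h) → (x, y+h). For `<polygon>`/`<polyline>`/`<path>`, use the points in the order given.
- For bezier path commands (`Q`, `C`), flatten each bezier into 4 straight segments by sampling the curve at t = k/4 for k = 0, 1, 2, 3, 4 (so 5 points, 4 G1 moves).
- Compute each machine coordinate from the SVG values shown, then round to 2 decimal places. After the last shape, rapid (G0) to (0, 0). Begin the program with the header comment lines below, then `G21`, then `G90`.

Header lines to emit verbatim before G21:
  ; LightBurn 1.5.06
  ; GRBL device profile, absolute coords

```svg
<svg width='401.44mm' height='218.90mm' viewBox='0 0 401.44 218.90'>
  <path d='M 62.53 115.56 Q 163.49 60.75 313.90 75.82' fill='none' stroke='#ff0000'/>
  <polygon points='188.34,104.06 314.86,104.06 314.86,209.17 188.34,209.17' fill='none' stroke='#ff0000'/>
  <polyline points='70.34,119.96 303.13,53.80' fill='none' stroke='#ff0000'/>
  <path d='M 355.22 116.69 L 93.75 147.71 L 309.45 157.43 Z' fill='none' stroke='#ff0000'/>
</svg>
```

viewBox `0 0 401.44 218.90` with mm width/height → 1 unit = 1 mm. Flip: y_m = 218.90 − y_svg.

**Shape 1** — `<path>` quadratic bezier, stroke `#ff0000` → cut (S944, F948). Control points (SVG): P0=(62.53,115.56), P1=(163.49,60.75), P2=(313.90,75.82); sampled at t=k/4. Machine vertices: (62.53,103.34) → (116.10,126.38) → (175.85,140.68) → (241.79,146.25) → (313.90,143.08). Open path.

**Shape 2** — `<polygon>` rectangle, stroke `#ff0000` → cut (S944, F948). Machine vertices: (188.34,114.84) → (314.86,114.84) → (314.86,9.73) → (188.34,9.73) → (188.34,114.84). Closed: final G1 returns to the first vertex.

**Shape 3** — `<polyline>` line segment, stroke `#ff0000` → cut (S944, F948). Machine vertices: (70.34,98.94) → (303.13,165.10). Open path.

**Shape 4** — `<path>` closed polygon, stroke `#ff0000` → cut (S944, F948). Machine vertices: (355.22,102.21) → (93.75,71.19) → (309.45,61.47) → (355.22,102.21). Closed: final G1 returns to the first vertex.

; LightBurn 1.5.06
; GRBL device profile, absolute coords
G21
G90
G0 X62.53 Y103.34
M3 S944
G1 X116.10 Y126.38 F948
G1 X175.85 Y140.68
G1 X241.79 Y146.25
G1 X313.90 Y143.08
M5
G0 X188.34 Y114.84
M3 S944
G1 X314.86 Y114.84 F948
G1 X314.86 Y9.73
G1 X188.34 Y9.73
G1 X188.34 Y114.84
M5
G0 X70.34 Y98.94
M3 S944
G1 X303.13 Y165.10 F948
M5
G0 X355.22 Y102.21
M3 S944
G1 X93.75 Y71.19 F948
G1 X309.45 Y61.47
G1 X355.22 Y102.21
M5
G0 X0.00 Y0.00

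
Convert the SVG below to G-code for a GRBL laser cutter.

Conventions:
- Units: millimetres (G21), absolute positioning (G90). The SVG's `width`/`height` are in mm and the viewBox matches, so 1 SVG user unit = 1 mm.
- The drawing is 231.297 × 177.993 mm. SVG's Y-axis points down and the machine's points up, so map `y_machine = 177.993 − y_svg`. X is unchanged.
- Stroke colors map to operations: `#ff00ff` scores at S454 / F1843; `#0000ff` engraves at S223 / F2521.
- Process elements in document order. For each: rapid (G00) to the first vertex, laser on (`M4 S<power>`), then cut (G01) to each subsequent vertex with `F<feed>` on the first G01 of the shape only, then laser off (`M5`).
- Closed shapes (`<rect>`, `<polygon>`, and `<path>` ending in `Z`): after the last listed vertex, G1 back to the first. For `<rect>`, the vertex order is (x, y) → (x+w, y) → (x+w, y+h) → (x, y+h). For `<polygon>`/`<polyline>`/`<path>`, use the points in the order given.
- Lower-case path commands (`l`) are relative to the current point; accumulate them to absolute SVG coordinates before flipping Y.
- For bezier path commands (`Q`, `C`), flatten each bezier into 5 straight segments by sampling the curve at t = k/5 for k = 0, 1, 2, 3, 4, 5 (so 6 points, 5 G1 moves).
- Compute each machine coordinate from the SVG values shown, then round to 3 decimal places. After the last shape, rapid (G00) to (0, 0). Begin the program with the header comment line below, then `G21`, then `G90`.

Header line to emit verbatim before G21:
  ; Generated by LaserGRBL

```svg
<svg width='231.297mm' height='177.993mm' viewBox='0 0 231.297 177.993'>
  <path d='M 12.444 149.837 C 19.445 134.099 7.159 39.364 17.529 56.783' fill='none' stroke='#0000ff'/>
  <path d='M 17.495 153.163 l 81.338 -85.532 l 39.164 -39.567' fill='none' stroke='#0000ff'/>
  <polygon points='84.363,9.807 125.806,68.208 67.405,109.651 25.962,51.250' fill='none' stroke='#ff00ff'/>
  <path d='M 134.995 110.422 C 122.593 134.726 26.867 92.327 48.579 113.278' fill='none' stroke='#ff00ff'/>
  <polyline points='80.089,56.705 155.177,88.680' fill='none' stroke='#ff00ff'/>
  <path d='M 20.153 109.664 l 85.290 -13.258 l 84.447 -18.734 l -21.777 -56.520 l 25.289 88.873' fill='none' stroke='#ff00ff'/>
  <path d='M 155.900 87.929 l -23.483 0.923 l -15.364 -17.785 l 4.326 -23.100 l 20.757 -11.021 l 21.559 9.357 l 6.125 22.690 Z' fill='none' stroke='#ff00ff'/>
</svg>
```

1 u = 1 mm; y_m = 177.993 − y.

[1] `<path>` cubic bezier, #0000ff→engrave S223 F2521: (12.444,28.156) → (14.666,45.549) → (14.272,72.726) → (13.276,100.513) → (13.690,119.732) → (17.529,121.210)

[2] `<path>` open polyline, #0000ff→engrave S223 F2521: (17.495,24.830) → (98.833,110.362) → (137.997,149.929)

[3] `<polygon>` regular polygon, #ff00ff→score S454 F1843: (84.363,168.186) → (125.806,109.785) → (67.405,68.342) → (25.962,126.743) → (84.363,168.186) (closed)

[4] `<path>` cubic bezier, #ff00ff→score S454 F1843: (134.995,67.571) → (119.161,59.953) → (92.966,62.100) → (66.046,67.772) → (48.038,70.724) → (48.579,64.715)

[5] `<polyline>` line segment, #ff00ff→score S454 F1843: (80.089,121.288) → (155.177,89.313)

[6] `<path>` open polyline, #ff00ff→score S454 F1843: (20.153,68.329) → (105.443,81.587) → (189.890,100.321) → (168.113,156.841) → (193.402,67.968)

[7] `<path>` regular polygon, #ff00ff→score S454 F1843: (155.900,90.064) → (132.417,89.141) → (117.053,106.926) → (121.379,130.026) → (142.136,141.047) → (163.695,131.690) → (169.820,109.000) → (155.900,90.064) (closed)

; Generated by LaserGRBL
G21
G90
G00 X12.444 Y28.156
M4 S223
G01 X14.666 Y45.549 F2521
G01 X14.272 Y72.726
G01 X13.276 Y100.513
G01 X13.690 Y119.732
G01 X17.529 Y121.210
M5
G00 X17.495 Y24.830
M4 S223
G01 X98.833 Y110.362 F2521
G01 X137.997 Y149.929
M5
G00 X84.363 Y168.186
M4 S454
G01 X125.806 Y109.785 F1843
G01 X67.405 Y68.342
G01 X25.962 Y126.743
G01 X84.363 Y168.186
M5
G00 X134.995 Y67.571
M4 S454
G01 X119.161 Y59.953 F1843
G01 X92.966 Y62.100
G01 X66.046 Y67.772
G01 X48.038 Y70.724
G01 X48.579 Y64.715
M5
G00 X80.089 Y121.288
M4 S454
G01 X155.177 Y89.313 F1843
M5
G00 X20.153 Y68.329
M4 S454
G01 X105.443 Y81.587 F1843
G01 X189.890 Y100.321
G01 X168.113 Y156.841
G01 X193.402 Y67.968
M5
G00 X155.900 Y90.064
M4 S454
G01 X132.417 Y89.141 F1843
G01 X117.053 Y106.926
G01 X121.379 Y130.026
G01 X142.136 Y141.047
G01 X163.695 Y131.690
G01 X169.820 Y109.000
G01 X155.900 Y90.064
M5
G00 X0.000 Y0.000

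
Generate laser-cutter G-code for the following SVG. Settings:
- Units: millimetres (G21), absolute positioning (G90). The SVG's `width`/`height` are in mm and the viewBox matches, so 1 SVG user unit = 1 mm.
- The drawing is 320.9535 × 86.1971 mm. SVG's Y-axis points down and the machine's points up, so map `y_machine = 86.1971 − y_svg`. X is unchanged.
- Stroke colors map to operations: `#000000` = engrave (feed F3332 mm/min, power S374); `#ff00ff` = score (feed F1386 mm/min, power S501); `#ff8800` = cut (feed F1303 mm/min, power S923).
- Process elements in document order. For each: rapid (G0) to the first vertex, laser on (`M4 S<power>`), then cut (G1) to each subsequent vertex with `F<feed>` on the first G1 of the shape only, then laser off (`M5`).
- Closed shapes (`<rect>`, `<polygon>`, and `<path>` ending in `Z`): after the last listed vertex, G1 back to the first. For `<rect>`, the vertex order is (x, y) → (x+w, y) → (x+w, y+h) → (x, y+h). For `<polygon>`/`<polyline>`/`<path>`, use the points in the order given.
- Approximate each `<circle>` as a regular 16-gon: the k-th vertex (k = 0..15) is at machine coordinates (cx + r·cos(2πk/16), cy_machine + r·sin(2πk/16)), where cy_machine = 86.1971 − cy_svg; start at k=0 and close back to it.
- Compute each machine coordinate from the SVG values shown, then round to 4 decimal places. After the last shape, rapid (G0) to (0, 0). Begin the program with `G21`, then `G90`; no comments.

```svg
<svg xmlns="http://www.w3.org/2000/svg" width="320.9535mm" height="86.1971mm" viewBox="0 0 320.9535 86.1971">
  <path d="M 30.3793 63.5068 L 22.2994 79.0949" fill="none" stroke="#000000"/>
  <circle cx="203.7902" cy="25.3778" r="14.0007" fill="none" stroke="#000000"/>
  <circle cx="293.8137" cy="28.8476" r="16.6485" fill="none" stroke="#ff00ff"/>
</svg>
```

Since the viewBox matches the mm dimensions, user units are millimetres directly. The only transform is the Y-flip y_m = 86.1971 − y_svg.

Shape 1 is a line segment drawn with `<path>`. Its stroke #000000 means engrave at S374, F3332. After flipping Y the toolpath is (30.3793,22.6903) → (22.2994,7.1022).

Shape 2 is a circle drawn with `<circle>`. Its stroke #000000 means engrave at S374, F3332. After flipping Y the toolpath is (217.7909,60.8193) → (216.7252,66.1771) → (213.6902,70.7193) → (209.1480,73.7543) → (203.7902,74.8200) → (198.4324,73.7543) → (193.8902,70.7193) → (190.8552,66.1771) → (189.7895,60.8193) → (190.8552,55.4615) → (193.8902,50.9193) → (198.4324,47.8843) → (203.7902,46.8186) → (209.1480,47.8843) → (213.6902,50.9193) → (216.7252,55.4615) → (217.7909,60.8193), returning to the start.

Shape 3 is a circle drawn with `<circle>`. Its stroke #ff00ff means score at S501, F1386. After flipping Y the toolpath is (310.4622,57.3495) → (309.1949,63.7206) → (305.5860,69.1218) → (300.1848,72.7307) → (293.8137,73.9980) → (287.4426,72.7307) → (282.0414,69.1218) → (278.4325,63.7206) → (277.1652,57.3495) → (278.4325,50.9784) → (282.0414,45.5772) → (287.4426,41.9683) → (293.8137,40.7010) → (300.1848,41.9683) → (305.5860,45.5772) → (309.1949,50.9784) → (310.4622,57.3495), returning to the start.

G21
G90
G0 X30.3793 Y22.6903
M4 S374
G1 X22.2994 Y7.1022 F3332
M5
G0 X217.7909 Y60.8193
M4 S374
G1 X216.7252 Y66.1771 F3332
G1 X213.6902 Y70.7193
G1 X209.1480 Y73.7543
G1 X203.7902 Y74.8200
G1 X198.4324 Y73.7543
G1 X193.8902 Y70.7193
G1 X190.8552 Y66.1771
G1 X189.7895 Y60.8193
G1 X190.8552 Y55.4615
G1 X193.8902 Y50.9193
G1 X198.4324 Y47.8843
G1 X203.7902 Y46.8186
G1 X209.1480 Y47.8843
G1 X213.6902 Y50.9193
G1 X216.7252 Y55.4615
G1 X217.7909 Y60.8193
M5
G0 X310.4622 Y57.3495
M4 S501
G1 X309.1949 Y63.7206 F1386
G1 X305.5860 Y69.1218
G1 X300.1848 Y72.7307
G1 X293.8137 Y73.9980
G1 X287.4426 Y72.7307
G1 X282.0414 Y69.1218
G1 X278.4325 Y63.7206
G1 X277.1652 Y57.3495
G1 X278.4325 Y50.9784
G1 X282.0414 Y45.5772
G1 X287.4426 Y41.9683
G1 X293.8137 Y40.7010
G1 X300.1848 Y41.9683
G1 X305.5860 Y45.5772
G1 X309.1949 Y50.9784
G1 X310.4622 Y57.3495
M5
G0 X0.0000 Y0.0000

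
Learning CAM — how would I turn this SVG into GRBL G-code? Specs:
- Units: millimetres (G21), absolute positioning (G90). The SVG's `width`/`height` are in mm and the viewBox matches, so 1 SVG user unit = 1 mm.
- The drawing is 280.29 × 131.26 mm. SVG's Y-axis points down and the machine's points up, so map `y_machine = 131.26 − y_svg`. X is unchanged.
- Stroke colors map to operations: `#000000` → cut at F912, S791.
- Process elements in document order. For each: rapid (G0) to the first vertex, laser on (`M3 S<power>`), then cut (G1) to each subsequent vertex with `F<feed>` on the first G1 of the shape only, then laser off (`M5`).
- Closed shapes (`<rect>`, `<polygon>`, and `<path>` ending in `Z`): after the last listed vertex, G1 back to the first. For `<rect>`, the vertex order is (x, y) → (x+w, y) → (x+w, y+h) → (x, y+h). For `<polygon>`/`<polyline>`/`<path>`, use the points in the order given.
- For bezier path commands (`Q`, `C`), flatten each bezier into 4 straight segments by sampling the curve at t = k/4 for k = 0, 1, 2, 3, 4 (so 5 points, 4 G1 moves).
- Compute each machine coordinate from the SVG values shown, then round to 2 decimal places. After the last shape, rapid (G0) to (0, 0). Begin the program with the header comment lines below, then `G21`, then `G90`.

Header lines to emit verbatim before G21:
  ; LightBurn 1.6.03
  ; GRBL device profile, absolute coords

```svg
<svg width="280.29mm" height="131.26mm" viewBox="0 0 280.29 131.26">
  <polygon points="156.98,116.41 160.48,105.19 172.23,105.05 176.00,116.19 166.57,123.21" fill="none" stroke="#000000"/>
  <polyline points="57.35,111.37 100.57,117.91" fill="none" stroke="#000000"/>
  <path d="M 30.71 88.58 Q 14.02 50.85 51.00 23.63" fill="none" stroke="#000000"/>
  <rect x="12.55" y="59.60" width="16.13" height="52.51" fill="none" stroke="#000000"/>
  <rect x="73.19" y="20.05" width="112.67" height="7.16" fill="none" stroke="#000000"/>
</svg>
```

viewBox `0 0 280.29 131.26` with mm width/height → 1 unit = 1 mm. Flip: y_m = 131.26 − y_svg.

**Shape 1** — `<polygon>` regular polygon, stroke `#000000` → cut (S791, F912). Machine vertices: (156.98,14.85) → (160.48,26.07) → (172.23,26.21) → (176.00,15.07) → (166.57,8.05) → (156.98,14.85). Closed: final G1 returns to the first vertex.

**Shape 2** — `<polyline>` line segment, stroke `#000000` → cut (S791, F912). Machine vertices: (57.35,19.89) → (100.57,13.35). Open path.

**Shape 3** — `<path>` quadratic bezier, stroke `#000000` → cut (S791, F912). Control points (SVG): P0=(30.71,88.58), P1=(14.02,50.85), P2=(51.00,23.63); sampled at t=k/4. Machine vertices: (30.71,42.68) → (25.72,60.89) → (27.44,77.78) → (35.86,93.36) → (51.00,107.63). Open path.

**Shape 4** — `<rect>` rectangle, stroke `#000000` → cut (S791, F912). Machine vertices: (12.55,71.66) → (28.68,71.66) → (28.68,19.15) → (12.55,19.15) → (12.55,71.66). Closed: final G1 returns to the first vertex.

**Shape 5** — `<rect>` rectangle, stroke `#000000` → cut (S791, F912). Machine vertices: (73.19,111.21) → (185.86,111.21) → (185.86,104.05) → (73.19,104.05) → (73.19,111.21). Closed: final G1 returns to the first vertex.

; LightBurn 1.6.03
; GRBL device profile, absolute coords
G21
G90
G0 X156.98 Y14.85
M3 S791
G1 X160.48 Y26.07 F912
G1 X172.23 Y26.21
G1 X176.00 Y15.07
G1 X166.57 Y8.05
G1 X156.98 Y14.85
M5
G0 X57.35 Y19.89
M3 S791
G1 X100.57 Y13.35 F912
M5
G0 X30.71 Y42.68
M3 S791
G1 X25.72 Y60.89 F912
G1 X27.44 Y77.78
G1 X35.86 Y93.36
G1 X51.00 Y107.63
M5
G0 X12.55 Y71.66
M3 S791
G1 X28.68 Y71.66 F912
G1 X28.68 Y19.15
G1 X12.55 Y19.15
G1 X12.55 Y71.66
M5
G0 X73.19 Y111.21
M3 S791
G1 X185.86 Y111.21 F912
G1 X185.86 Y104.05
G1 X73.19 Y104.05
G1 X73.19 Y111.21
M5
G0 X0.00 Y0.00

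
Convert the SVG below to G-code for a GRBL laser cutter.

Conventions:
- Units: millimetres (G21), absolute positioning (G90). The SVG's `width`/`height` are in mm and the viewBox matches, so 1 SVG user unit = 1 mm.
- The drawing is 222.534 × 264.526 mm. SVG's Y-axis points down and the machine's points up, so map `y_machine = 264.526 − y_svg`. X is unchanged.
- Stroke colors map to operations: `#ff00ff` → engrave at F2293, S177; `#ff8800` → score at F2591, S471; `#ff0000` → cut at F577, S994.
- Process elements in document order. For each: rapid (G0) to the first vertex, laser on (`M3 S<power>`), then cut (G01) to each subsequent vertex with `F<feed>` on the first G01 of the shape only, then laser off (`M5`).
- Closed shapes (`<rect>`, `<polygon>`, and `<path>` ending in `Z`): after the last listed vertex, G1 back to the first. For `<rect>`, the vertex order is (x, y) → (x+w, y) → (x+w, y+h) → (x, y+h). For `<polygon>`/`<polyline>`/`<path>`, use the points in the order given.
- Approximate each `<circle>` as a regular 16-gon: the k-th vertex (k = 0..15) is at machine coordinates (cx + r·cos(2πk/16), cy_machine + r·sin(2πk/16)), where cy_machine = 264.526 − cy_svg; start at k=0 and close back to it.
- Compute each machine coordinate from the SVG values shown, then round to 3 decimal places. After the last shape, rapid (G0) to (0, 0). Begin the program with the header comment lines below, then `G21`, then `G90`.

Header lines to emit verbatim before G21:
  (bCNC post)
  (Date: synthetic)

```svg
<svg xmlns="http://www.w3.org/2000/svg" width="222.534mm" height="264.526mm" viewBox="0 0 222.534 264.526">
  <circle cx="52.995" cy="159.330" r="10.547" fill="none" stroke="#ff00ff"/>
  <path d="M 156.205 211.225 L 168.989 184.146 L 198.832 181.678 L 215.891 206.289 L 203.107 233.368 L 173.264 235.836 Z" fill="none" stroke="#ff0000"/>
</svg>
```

viewBox `0 0 222.534 264.526` with mm width/height → 1 unit = 1 mm. Flip: y_m = 264.526 − y_svg.

**Shape 1** — `<circle>` circle, stroke `#ff00ff` → engrave (S177, F2293). Machine vertices: (63.542,105.196) → (62.739,109.232) → (60.453,112.654) → (57.031,114.940) → (52.995,115.743) → (48.959,114.940) → (45.537,112.654) → (43.251,109.232) → (42.448,105.196) → (43.251,101.160) → (45.537,97.738) → (48.959,95.452) → (52.995,94.649) → (57.031,95.452) → (60.453,97.738) → (62.739,101.160) → (63.542,105.196). Closed: final G1 returns to the first vertex.

**Shape 2** — `<path>` regular polygon, stroke `#ff0000` → cut (S994, F577). Machine vertices: (156.205,53.301) → (168.989,80.380) → (198.832,82.848) → (215.891,58.237) → (203.107,31.158) → (173.264,28.690) → (156.205,53.301). Closed: final G1 returns to the first vertex.

(bCNC post)
(Date: synthetic)
G21
G90
G0 X63.542 Y105.196
M3 S177
G01 X62.739 Y109.232 F2293
G01 X60.453 Y112.654
G01 X57.031 Y114.940
G01 X52.995 Y115.743
G01 X48.959 Y114.940
G01 X45.537 Y112.654
G01 X43.251 Y109.232
G01 X42.448 Y105.196
G01 X43.251 Y101.160
G01 X45.537 Y97.738
G01 X48.959 Y95.452
G01 X52.995 Y94.649
G01 X57.031 Y95.452
G01 X60.453 Y97.738
G01 X62.739 Y101.160
G01 X63.542 Y105.196
M5
G0 X156.205 Y53.301
M3 S994
G01 X168.989 Y80.380 F577
G01 X198.832 Y82.848
G01 X215.891 Y58.237
G01 X203.107 Y31.158
G01 X173.264 Y28.690
G01 X156.205 Y53.301
M5
G0 X0.000 Y0.000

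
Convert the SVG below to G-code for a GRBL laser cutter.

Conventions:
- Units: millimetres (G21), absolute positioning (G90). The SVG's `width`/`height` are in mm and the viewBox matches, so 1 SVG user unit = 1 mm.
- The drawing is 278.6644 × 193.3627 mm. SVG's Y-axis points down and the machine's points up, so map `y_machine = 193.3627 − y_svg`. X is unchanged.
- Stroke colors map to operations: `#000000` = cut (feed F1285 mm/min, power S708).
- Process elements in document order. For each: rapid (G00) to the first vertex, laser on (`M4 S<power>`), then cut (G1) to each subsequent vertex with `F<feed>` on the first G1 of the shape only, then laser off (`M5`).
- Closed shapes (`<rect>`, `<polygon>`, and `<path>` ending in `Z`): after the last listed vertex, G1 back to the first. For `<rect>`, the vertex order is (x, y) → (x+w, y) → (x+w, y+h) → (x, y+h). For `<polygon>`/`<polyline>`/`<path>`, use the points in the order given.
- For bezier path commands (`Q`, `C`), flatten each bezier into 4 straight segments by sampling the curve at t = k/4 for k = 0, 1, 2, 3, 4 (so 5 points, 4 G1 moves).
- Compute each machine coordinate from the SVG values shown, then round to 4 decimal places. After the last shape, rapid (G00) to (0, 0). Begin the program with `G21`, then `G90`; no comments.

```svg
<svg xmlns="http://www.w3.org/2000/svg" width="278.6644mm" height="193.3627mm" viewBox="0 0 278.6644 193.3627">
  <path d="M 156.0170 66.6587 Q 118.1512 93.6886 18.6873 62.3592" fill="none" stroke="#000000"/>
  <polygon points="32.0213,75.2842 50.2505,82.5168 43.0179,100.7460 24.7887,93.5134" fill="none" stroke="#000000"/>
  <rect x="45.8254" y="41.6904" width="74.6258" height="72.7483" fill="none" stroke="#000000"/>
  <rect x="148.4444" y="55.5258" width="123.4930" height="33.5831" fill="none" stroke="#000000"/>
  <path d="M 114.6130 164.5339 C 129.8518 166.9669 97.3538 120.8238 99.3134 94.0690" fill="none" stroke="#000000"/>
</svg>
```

1 u = 1 mm; y_m = 193.3627 − y.

[1] `<path>` quadratic bezier, #000000→cut S708 F1285: (156.0170,126.7040) → (133.2342,116.8365) → (102.7517,114.2639) → (64.5694,118.9863) → (18.6873,131.0035)

[2] `<polygon>` regular polygon, #000000→cut S708 F1285: (32.0213,118.0785) → (50.2505,110.8459) → (43.0179,92.6167) → (24.7887,99.8493) → (32.0213,118.0785) (closed)

[3] `<rect>` rectangle, #000000→cut S708 F1285: (45.8254,151.6723) → (120.4512,151.6723) → (120.4512,78.9240) → (45.8254,78.9240) → (45.8254,151.6723) (closed)

[4] `<rect>` rectangle, #000000→cut S708 F1285: (148.4444,137.8369) → (271.9374,137.8369) → (271.9374,104.2538) → (148.4444,104.2538) → (148.4444,137.8369) (closed)

[5] `<path>` cubic bezier, #000000→cut S708 F1285: (114.6130,28.8288) → (118.3757,35.0501) → (111.9429,53.1158) → (103.0202,76.6542) → (99.3134,99.2937)

G21
G90
G00 X156.0170 Y126.7040
M4 S708
G1 X133.2342 Y116.8365 F1285
G1 X102.7517 Y114.2639
G1 X64.5694 Y118.9863
G1 X18.6873 Y131.0035
M5
G00 X32.0213 Y118.0785
M4 S708
G1 X50.2505 Y110.8459 F1285
G1 X43.0179 Y92.6167
G1 X24.7887 Y99.8493
G1 X32.0213 Y118.0785
M5
G00 X45.8254 Y151.6723
M4 S708
G1 X120.4512 Y151.6723 F1285
G1 X120.4512 Y78.9240
G1 X45.8254 Y78.9240
G1 X45.8254 Y151.6723
M5
G00 X148.4444 Y137.8369
M4 S708
G1 X271.9374 Y137.8369 F1285
G1 X271.9374 Y104.2538
G1 X148.4444 Y104.2538
G1 X148.4444 Y137.8369
M5
G00 X114.6130 Y28.8288
M4 S708
G1 X118.3757 Y35.0501 F1285
G1 X111.9429 Y53.1158
G1 X103.0202 Y76.6542
G1 X99.3134 Y99.2937
M5
G00 X0.0000 Y0.0000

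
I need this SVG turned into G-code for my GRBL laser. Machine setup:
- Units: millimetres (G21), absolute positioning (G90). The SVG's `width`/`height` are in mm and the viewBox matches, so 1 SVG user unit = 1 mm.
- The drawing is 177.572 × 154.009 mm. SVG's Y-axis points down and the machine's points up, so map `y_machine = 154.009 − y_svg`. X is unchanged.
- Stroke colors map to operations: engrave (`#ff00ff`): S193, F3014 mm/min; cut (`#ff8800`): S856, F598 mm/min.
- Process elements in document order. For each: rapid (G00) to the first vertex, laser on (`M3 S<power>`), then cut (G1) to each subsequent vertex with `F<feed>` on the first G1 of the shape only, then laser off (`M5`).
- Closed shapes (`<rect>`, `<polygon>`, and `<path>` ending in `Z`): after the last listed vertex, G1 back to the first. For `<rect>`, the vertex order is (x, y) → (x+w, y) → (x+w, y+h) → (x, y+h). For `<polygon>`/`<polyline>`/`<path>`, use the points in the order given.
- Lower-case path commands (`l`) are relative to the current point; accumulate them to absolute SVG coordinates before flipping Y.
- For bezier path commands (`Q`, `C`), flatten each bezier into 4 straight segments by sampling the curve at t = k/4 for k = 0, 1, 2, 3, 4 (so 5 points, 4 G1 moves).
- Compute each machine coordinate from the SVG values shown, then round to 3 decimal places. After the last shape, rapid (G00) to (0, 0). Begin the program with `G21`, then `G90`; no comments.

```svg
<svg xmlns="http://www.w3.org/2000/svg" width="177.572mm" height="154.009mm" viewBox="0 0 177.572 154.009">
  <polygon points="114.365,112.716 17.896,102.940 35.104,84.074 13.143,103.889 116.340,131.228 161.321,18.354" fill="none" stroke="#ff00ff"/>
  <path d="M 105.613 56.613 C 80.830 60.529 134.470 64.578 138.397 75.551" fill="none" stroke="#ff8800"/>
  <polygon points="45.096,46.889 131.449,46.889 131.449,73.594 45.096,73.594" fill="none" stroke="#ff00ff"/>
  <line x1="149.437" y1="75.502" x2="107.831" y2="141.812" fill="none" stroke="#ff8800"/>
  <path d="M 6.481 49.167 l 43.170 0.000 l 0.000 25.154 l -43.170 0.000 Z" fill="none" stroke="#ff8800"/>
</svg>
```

1 u = 1 mm; y_m = 154.009 − y.

[1] `<polygon>` closed polygon, #ff00ff→engrave S193 F3014: (114.365,41.293) → (17.896,51.069) → (35.104,69.935) → (13.143,50.120) → (116.340,22.781) → (161.321,135.655) → (114.365,41.293) (closed)

[2] `<path>` cubic bezier, #ff8800→cut S856 F598: (105.613,97.396) → (99.728,94.328) → (111.239,90.573) → (128.133,85.496) → (138.397,78.458)

[3] `<polygon>` rectangle, #ff00ff→engrave S193 F3014: (45.096,107.120) → (131.449,107.120) → (131.449,80.415) → (45.096,80.415) → (45.096,107.120) (closed)

[4] `<line>` line segment, #ff8800→cut S856 F598: (149.437,78.507) → (107.831,12.197)

[5] `<path>` rectangle, #ff8800→cut S856 F598: (6.481,104.842) → (49.651,104.842) → (49.651,79.688) → (6.481,79.688) → (6.481,104.842) (closed)

G21
G90
G00 X114.365 Y41.293
M3 S193
G1 X17.896 Y51.069 F3014
G1 X35.104 Y69.935
G1 X13.143 Y50.120
G1 X116.340 Y22.781
G1 X161.321 Y135.655
G1 X114.365 Y41.293
M5
G00 X105.613 Y97.396
M3 S856
G1 X99.728 Y94.328 F598
G1 X111.239 Y90.573
G1 X128.133 Y85.496
G1 X138.397 Y78.458
M5
G00 X45.096 Y107.120
M3 S193
G1 X131.449 Y107.120 F3014
G1 X131.449 Y80.415
G1 X45.096 Y80.415
G1 X45.096 Y107.120
M5
G00 X149.437 Y78.507
M3 S856
G1 X107.831 Y12.197 F598
M5
G00 X6.481 Y104.842
M3 S856
G1 X49.651 Y104.842 F598
G1 X49.651 Y79.688
G1 X6.481 Y79.688
G1 X6.481 Y104.842
M5
G00 X0.000 Y0.000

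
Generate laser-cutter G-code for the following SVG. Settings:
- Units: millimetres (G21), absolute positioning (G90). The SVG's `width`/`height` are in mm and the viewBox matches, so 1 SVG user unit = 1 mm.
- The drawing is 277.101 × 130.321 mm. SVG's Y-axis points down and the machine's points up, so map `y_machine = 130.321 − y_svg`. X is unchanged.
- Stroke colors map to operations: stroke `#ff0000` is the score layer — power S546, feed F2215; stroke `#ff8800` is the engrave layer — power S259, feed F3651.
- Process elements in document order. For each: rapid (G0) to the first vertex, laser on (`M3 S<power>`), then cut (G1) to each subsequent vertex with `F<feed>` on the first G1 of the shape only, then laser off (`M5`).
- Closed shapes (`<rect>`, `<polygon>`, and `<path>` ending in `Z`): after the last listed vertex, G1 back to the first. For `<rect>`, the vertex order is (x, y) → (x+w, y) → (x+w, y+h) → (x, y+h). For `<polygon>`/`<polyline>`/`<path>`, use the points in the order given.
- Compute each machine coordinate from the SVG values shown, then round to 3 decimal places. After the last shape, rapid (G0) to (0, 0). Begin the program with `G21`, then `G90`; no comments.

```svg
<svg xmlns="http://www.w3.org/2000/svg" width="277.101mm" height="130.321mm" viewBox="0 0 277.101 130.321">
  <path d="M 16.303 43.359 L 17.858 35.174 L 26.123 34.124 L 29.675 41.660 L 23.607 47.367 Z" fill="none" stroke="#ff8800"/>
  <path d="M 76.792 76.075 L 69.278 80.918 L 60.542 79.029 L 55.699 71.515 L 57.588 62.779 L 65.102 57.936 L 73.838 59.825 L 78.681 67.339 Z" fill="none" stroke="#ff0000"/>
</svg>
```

G21
G90
G0 X16.303 Y86.962
M3 S259
G1 X17.858 Y95.147 F3651
G1 X26.123 Y96.197
G1 X29.675 Y88.661
G1 X23.607 Y82.954
G1 X16.303 Y86.962
M5
G0 X76.792 Y54.246
M3 S546
G1 X69.278 Y49.403 F2215
G1 X60.542 Y51.292
G1 X55.699 Y58.806
G1 X57.588 Y67.542
G1 X65.102 Y72.385
G1 X73.838 Y70.496
G1 X78.681 Y62.982
G1 X76.792 Y54.246
M5
G0 X0.000 Y0.000

1 u = 1 mm; y_m = 130.321 − y.

[1] `<path>` regular polygon, #ff8800→engrave S259 F3651: (16.303,86.962) → (17.858,95.147) → (26.123,96.197) → (29.675,88.661) → (23.607,82.954) → (16.303,86.962) (closed)

[2] `<path>` regular polygon, #ff0000→score S546 F2215: (76.792,54.246) → (69.278,49.403) → (60.542,51.292) → (55.699,58.806) → (57.588,67.542) → (65.102,72.385) → (73.838,70.496) → (78.681,62.982) → (76.792,54.246) (closed)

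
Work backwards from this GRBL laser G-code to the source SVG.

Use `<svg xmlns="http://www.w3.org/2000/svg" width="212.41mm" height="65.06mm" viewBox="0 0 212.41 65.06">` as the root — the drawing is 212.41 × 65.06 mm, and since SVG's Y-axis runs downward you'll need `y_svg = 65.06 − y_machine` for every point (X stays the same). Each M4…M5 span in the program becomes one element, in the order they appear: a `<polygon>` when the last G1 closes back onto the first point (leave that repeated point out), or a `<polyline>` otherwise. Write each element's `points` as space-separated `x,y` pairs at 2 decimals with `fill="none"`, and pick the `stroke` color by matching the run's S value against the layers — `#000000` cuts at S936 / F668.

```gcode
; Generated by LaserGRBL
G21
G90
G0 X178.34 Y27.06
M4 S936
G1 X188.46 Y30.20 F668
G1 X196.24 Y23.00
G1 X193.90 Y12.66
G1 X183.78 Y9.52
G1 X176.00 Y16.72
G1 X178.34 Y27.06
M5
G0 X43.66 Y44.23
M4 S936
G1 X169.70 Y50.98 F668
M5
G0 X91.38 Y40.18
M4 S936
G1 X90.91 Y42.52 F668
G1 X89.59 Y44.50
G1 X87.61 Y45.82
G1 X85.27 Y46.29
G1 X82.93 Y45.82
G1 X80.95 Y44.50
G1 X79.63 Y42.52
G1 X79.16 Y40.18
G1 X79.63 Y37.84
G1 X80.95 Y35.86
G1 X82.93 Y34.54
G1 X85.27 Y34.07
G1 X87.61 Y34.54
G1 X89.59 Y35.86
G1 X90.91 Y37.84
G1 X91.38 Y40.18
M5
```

Machine Y-up, SVG Y-down with viewBox height 65.06, so y_svg = 65.06 − y_machine; X carries over. Every run uses S936, so all elements get stroke `#000000` (cut).

Run 1: The run returns to its start, so emit a `<polygon>` with points (Y-flipped): 178.34,38.00 188.46,34.86 196.24,42.06 193.90,52.40 183.78,55.54 176.00,48.34.

Run 2: The run is open, so emit a `<polyline>` with points (Y-flipped): 43.66,20.83 169.70,14.08.

Run 3: The run returns to its start, so emit a `<polygon>` with points (Y-flipped): 91.38,24.88 90.91,22.54 89.59,20.56 87.61,19.24 85.27,18.77 82.93,19.24 80.95,20.56 79.63,22.54 79.16,24.88 79.63,27.22 80.95,29.20 82.93,30.52 85.27,30.99 87.61,30.52 89.59,29.20 90.91,27.22.

<svg xmlns="http://www.w3.org/2000/svg" width="212.41mm" height="65.06mm" viewBox="0 0 212.41 65.06">
  <polygon points="178.34,38.00 188.46,34.86 196.24,42.06 193.90,52.40 183.78,55.54 176.00,48.34" fill="none" stroke="#000000"/>
  <polyline points="43.66,20.83 169.70,14.08" fill="none" stroke="#000000"/>
  <polygon points="91.38,24.88 90.91,22.54 89.59,20.56 87.61,19.24 85.27,18.77 82.93,19.24 80.95,20.56 79.63,22.54 79.16,24.88 79.63,27.22 80.95,29.20 82.93,30.52 85.27,30.99 87.61,30.52 89.59,29.20 90.91,27.22" fill="none" stroke="#000000"/>
</svg>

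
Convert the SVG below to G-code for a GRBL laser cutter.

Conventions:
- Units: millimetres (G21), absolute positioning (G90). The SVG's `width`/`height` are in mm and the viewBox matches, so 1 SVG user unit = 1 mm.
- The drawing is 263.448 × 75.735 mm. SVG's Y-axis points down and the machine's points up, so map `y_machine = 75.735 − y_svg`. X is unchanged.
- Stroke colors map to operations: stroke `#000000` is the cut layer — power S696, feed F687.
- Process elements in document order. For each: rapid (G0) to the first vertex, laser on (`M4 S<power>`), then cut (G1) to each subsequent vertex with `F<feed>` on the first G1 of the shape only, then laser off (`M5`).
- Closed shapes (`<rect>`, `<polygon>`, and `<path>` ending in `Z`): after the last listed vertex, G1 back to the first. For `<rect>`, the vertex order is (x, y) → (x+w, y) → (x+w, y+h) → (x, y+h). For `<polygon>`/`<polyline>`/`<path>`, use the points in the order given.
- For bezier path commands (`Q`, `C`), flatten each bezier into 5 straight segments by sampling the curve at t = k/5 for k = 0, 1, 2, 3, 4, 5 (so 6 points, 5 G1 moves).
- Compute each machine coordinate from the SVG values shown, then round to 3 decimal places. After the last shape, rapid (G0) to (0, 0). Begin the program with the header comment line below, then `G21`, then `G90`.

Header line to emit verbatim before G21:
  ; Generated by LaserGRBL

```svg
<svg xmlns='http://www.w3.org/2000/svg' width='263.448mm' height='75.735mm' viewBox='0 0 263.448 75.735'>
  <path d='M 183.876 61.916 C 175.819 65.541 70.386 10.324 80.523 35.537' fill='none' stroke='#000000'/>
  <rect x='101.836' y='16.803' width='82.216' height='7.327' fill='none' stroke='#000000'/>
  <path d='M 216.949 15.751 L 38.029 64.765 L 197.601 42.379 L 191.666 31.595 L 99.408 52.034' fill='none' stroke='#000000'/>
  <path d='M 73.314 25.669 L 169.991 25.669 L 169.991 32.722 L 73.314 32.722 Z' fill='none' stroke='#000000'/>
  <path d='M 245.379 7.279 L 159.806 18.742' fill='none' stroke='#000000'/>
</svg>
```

; Generated by LaserGRBL
G21
G90
G0 X183.876 Y13.819
M4 S696
G1 X169.060 Y17.591 F687
G1 X141.096 Y28.800
G1 X110.204 Y40.761
G1 X86.606 Y46.788
G1 X80.523 Y40.198
M5
G0 X101.836 Y58.932
M4 S696
G1 X184.052 Y58.932 F687
G1 X184.052 Y51.605
G1 X101.836 Y51.605
G1 X101.836 Y58.932
M5
G0 X216.949 Y59.984
M4 S696
G1 X38.029 Y10.970 F687
G1 X197.601 Y33.356
G1 X191.666 Y44.140
G1 X99.408 Y23.701
M5
G0 X73.314 Y50.066
M4 S696
G1 X169.991 Y50.066 F687
G1 X169.991 Y43.013
G1 X73.314 Y43.013
G1 X73.314 Y50.066
M5
G0 X245.379 Y68.456
M4 S696
G1 X159.806 Y56.993 F687
M5
G0 X0.000 Y0.000

1 u = 1 mm; y_m = 75.735 − y.

[1] `<path>` cubic bezier, #000000→cut S696 F687: (183.876,13.819) → (169.060,17.591) → (141.096,28.800) → (110.204,40.761) → (86.606,46.788) → (80.523,40.198)

[2] `<rect>` rectangle, #000000→cut S696 F687: (101.836,58.932) → (184.052,58.932) → (184.052,51.605) → (101.836,51.605) → (101.836,58.932) (closed)

[3] `<path>` open polyline, #000000→cut S696 F687: (216.949,59.984) → (38.029,10.970) → (197.601,33.356) → (191.666,44.140) → (99.408,23.701)

[4] `<path>` rectangle, #000000→cut S696 F687: (73.314,50.066) → (169.991,50.066) → (169.991,43.013) → (73.314,43.013) → (73.314,50.066) (closed)

[5] `<path>` line segment, #000000→cut S696 F687: (245.379,68.456) → (159.806,56.993)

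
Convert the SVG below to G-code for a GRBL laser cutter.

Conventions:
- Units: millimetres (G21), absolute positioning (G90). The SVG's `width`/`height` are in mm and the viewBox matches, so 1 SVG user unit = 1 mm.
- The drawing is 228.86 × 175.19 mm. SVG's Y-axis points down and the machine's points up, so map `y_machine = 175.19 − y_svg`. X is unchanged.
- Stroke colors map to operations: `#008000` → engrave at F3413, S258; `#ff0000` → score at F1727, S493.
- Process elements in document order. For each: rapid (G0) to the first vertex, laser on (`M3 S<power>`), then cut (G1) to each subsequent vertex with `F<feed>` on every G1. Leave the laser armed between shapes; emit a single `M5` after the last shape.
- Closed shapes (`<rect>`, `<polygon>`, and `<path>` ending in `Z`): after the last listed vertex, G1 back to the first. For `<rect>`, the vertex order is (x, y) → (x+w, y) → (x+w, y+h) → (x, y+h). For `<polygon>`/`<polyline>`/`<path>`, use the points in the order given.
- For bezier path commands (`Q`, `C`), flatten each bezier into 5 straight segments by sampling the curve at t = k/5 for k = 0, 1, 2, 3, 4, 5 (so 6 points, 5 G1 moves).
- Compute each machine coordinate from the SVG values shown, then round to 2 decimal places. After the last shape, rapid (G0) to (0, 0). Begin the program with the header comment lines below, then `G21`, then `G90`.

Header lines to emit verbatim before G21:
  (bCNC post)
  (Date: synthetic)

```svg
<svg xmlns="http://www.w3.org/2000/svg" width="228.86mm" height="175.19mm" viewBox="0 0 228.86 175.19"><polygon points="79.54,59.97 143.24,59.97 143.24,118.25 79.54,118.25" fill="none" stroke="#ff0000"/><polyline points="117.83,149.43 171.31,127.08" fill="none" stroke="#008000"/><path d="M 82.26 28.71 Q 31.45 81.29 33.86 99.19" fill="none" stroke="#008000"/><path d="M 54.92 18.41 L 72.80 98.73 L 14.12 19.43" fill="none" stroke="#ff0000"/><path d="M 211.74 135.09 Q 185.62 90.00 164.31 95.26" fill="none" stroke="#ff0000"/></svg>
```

(bCNC post)
(Date: synthetic)
G21
G90
G0 X79.54 Y115.22
M3 S493
G1 X143.24 Y115.22 F1727
G1 X143.24 Y56.94 F1727
G1 X79.54 Y56.94 F1727
G1 X79.54 Y115.22 F1727
G0 X117.83 Y25.76
M3 S258
G1 X171.31 Y48.11 F3413
G0 X82.26 Y146.48
M3 S258
G1 X64.06 Y126.84 F3413
G1 X50.13 Y109.96 F3413
G1 X40.45 Y95.87 F3413
G1 X35.02 Y84.55 F3413
G1 X33.86 Y76.00 F3413
G0 X54.92 Y156.78
M3 S493
G1 X72.80 Y76.46 F1727
G1 X14.12 Y155.76 F1727
G0 X211.74 Y40.10
M3 S493
G1 X201.48 Y56.12 F1727
G1 X191.61 Y68.12 F1727
G1 X182.13 Y76.08 F1727
G1 X173.03 Y80.02 F1727
G1 X164.31 Y79.93 F1727
M5
G0 X0.00 Y0.00

Since the viewBox matches the mm dimensions, user units are millimetres directly. The only transform is the Y-flip y_m = 175.19 − y_svg.

Shape 1 is a rectangle drawn with `<polygon>`. Its stroke #ff0000 means score at S493, F1727. After flipping Y the toolpath is (79.54,115.22) → (143.24,115.22) → (143.24,56.94) → (79.54,56.94) → (79.54,115.22), returning to the start.

Shape 2 is a line segment drawn with `<polyline>`. Its stroke #008000 means engrave at S258, F3413. After flipping Y the toolpath is (117.83,25.76) → (171.31,48.11).

Shape 3 is a quadratic bezier drawn with `<path>`. Its stroke #008000 means engrave at S258, F3413. After flipping Y the toolpath is (82.26,146.48) → (64.06,126.84) → (50.13,109.96) → (40.45,95.87) → (35.02,84.55) → (33.86,76.00).

Shape 4 is a open polyline drawn with `<path>`. Its stroke #ff0000 means score at S493, F1727. After flipping Y the toolpath is (54.92,156.78) → (72.80,76.46) → (14.12,155.76).

Shape 5 is a quadratic bezier drawn with `<path>`. Its stroke #ff0000 means score at S493, F1727. After flipping Y the toolpath is (211.74,40.10) → (201.48,56.12) → (191.61,68.12) → (182.13,76.08) → (173.03,80.02) → (164.31,79.93).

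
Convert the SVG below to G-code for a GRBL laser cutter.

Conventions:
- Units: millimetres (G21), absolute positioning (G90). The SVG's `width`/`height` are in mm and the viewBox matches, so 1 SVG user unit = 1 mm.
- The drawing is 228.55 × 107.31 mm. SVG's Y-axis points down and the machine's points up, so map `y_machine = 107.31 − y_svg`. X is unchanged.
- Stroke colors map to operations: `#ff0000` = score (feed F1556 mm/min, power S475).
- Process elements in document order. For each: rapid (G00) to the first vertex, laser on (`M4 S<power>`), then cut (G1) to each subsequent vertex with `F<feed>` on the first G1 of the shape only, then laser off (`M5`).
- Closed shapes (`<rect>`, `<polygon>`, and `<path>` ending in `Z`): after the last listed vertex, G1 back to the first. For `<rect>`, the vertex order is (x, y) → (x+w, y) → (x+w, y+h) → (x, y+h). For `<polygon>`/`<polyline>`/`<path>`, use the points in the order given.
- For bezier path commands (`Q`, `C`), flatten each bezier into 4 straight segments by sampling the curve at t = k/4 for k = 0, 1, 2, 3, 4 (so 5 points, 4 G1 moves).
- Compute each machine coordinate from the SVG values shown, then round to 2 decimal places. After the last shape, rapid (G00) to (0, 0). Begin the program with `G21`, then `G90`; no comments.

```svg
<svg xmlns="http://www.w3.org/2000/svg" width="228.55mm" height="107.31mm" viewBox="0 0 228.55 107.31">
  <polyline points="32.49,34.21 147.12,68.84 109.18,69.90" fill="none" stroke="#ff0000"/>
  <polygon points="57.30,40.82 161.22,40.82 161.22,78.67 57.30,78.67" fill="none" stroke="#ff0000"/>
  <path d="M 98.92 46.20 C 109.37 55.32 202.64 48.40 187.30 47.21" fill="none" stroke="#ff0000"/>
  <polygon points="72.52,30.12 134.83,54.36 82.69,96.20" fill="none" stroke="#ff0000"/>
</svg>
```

1 u = 1 mm; y_m = 107.31 − y.

[1] `<polyline>` open polyline, #ff0000→score S475 F1556: (32.49,73.10) → (147.12,38.47) → (109.18,37.41)

[2] `<polygon>` rectangle, #ff0000→score S475 F1556: (57.30,66.49) → (161.22,66.49) → (161.22,28.64) → (57.30,28.64) → (57.30,66.49) (closed)

[3] `<path>` cubic bezier, #ff0000→score S475 F1556: (98.92,61.11) → (119.30,56.94) → (152.78,56.74) → (181.43,58.47) → (187.30,60.10)

[4] `<polygon>` regular polygon, #ff0000→score S475 F1556: (72.52,77.19) → (134.83,52.95) → (82.69,11.11) → (72.52,77.19) (closed)

G21
G90
G00 X32.49 Y73.10
M4 S475
G1 X147.12 Y38.47 F1556
G1 X109.18 Y37.41
M5
G00 X57.30 Y66.49
M4 S475
G1 X161.22 Y66.49 F1556
G1 X161.22 Y28.64
G1 X57.30 Y28.64
G1 X57.30 Y66.49
M5
G00 X98.92 Y61.11
M4 S475
G1 X119.30 Y56.94 F1556
G1 X152.78 Y56.74
G1 X181.43 Y58.47
G1 X187.30 Y60.10
M5
G00 X72.52 Y77.19
M4 S475
G1 X134.83 Y52.95 F1556
G1 X82.69 Y11.11
G1 X72.52 Y77.19
M5
G00 X0.00 Y0.00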